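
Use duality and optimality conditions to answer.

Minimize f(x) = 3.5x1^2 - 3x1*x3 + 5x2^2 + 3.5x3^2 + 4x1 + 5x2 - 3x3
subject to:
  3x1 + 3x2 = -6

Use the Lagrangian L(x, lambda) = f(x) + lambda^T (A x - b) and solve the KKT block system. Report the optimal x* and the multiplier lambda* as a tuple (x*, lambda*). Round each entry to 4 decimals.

Form the Lagrangian:
  L(x, lambda) = (1/2) x^T Q x + c^T x + lambda^T (A x - b)
Stationarity (grad_x L = 0): Q x + c + A^T lambda = 0.
Primal feasibility: A x = b.

This gives the KKT block system:
  [ Q   A^T ] [ x     ]   [-c ]
  [ A    0  ] [ lambda ] = [ b ]

Solving the linear system:
  x*      = (-1.1273, -0.8727, -0.0545)
  lambda* = (1.2424)
  f(x*)   = -0.6273

x* = (-1.1273, -0.8727, -0.0545), lambda* = (1.2424)


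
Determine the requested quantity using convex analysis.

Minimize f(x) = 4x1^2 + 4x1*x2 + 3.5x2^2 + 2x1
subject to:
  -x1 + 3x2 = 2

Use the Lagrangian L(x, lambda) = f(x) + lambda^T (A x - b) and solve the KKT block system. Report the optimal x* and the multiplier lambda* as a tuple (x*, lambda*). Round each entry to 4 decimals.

Form the Lagrangian:
  L(x, lambda) = (1/2) x^T Q x + c^T x + lambda^T (A x - b)
Stationarity (grad_x L = 0): Q x + c + A^T lambda = 0.
Primal feasibility: A x = b.

This gives the KKT block system:
  [ Q   A^T ] [ x     ]   [-c ]
  [ A    0  ] [ lambda ] = [ b ]

Solving the linear system:
  x*      = (-0.5437, 0.4854)
  lambda* = (-0.4078)
  f(x*)   = -0.1359

x* = (-0.5437, 0.4854), lambda* = (-0.4078)


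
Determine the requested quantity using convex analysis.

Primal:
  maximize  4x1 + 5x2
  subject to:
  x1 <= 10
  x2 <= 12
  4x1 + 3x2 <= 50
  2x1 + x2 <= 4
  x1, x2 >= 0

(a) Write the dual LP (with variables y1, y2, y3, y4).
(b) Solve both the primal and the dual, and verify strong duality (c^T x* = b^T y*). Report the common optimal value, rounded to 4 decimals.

The standard primal-dual pair for 'max c^T x s.t. A x <= b, x >= 0' is:
  Dual:  min b^T y  s.t.  A^T y >= c,  y >= 0.

So the dual LP is:
  minimize  10y1 + 12y2 + 50y3 + 4y4
  subject to:
    y1 + 4y3 + 2y4 >= 4
    y2 + 3y3 + y4 >= 5
    y1, y2, y3, y4 >= 0

Solving the primal: x* = (0, 4).
  primal value c^T x* = 20.
Solving the dual: y* = (0, 0, 0, 5).
  dual value b^T y* = 20.
Strong duality: c^T x* = b^T y*. Confirmed.

20


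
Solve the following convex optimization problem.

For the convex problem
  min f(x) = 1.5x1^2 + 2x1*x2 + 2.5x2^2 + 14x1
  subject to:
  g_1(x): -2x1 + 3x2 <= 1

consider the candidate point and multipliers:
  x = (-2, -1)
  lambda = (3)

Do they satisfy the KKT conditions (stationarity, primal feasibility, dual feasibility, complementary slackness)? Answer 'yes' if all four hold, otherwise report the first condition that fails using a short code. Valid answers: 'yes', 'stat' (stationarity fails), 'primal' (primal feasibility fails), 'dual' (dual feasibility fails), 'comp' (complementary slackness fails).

Gradient of f: grad f(x) = Q x + c = (6, -9)
Constraint values g_i(x) = a_i^T x - b_i:
  g_1((-2, -1)) = 0
Stationarity residual: grad f(x) + sum_i lambda_i a_i = (0, 0)
  -> stationarity OK
Primal feasibility (all g_i <= 0): OK
Dual feasibility (all lambda_i >= 0): OK
Complementary slackness (lambda_i * g_i(x) = 0 for all i): OK

Verdict: yes, KKT holds.

yes


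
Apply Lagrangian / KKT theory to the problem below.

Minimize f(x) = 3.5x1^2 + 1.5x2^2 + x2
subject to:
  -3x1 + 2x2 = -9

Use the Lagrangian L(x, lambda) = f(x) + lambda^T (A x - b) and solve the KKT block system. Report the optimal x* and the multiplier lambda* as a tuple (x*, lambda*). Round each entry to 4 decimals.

Form the Lagrangian:
  L(x, lambda) = (1/2) x^T Q x + c^T x + lambda^T (A x - b)
Stationarity (grad_x L = 0): Q x + c + A^T lambda = 0.
Primal feasibility: A x = b.

This gives the KKT block system:
  [ Q   A^T ] [ x     ]   [-c ]
  [ A    0  ] [ lambda ] = [ b ]

Solving the linear system:
  x*      = (1.3636, -2.4545)
  lambda* = (3.1818)
  f(x*)   = 13.0909

x* = (1.3636, -2.4545), lambda* = (3.1818)


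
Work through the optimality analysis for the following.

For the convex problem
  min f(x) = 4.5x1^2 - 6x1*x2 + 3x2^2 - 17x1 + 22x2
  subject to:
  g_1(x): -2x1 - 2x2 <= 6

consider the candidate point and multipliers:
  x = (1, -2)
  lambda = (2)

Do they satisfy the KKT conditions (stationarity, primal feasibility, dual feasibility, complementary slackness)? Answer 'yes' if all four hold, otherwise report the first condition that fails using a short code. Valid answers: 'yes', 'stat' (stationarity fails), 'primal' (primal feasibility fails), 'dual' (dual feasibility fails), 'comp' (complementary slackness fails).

Gradient of f: grad f(x) = Q x + c = (4, 4)
Constraint values g_i(x) = a_i^T x - b_i:
  g_1((1, -2)) = -4
Stationarity residual: grad f(x) + sum_i lambda_i a_i = (0, 0)
  -> stationarity OK
Primal feasibility (all g_i <= 0): OK
Dual feasibility (all lambda_i >= 0): OK
Complementary slackness (lambda_i * g_i(x) = 0 for all i): FAILS

Verdict: the first failing condition is complementary_slackness -> comp.

comp


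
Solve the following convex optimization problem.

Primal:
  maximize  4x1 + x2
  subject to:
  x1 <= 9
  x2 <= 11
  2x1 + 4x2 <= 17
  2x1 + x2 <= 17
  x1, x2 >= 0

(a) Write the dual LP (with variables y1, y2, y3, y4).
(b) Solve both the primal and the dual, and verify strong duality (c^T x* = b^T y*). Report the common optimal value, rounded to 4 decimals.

The standard primal-dual pair for 'max c^T x s.t. A x <= b, x >= 0' is:
  Dual:  min b^T y  s.t.  A^T y >= c,  y >= 0.

So the dual LP is:
  minimize  9y1 + 11y2 + 17y3 + 17y4
  subject to:
    y1 + 2y3 + 2y4 >= 4
    y2 + 4y3 + y4 >= 1
    y1, y2, y3, y4 >= 0

Solving the primal: x* = (8.5, 0).
  primal value c^T x* = 34.
Solving the dual: y* = (0, 0, 0, 2).
  dual value b^T y* = 34.
Strong duality: c^T x* = b^T y*. Confirmed.

34


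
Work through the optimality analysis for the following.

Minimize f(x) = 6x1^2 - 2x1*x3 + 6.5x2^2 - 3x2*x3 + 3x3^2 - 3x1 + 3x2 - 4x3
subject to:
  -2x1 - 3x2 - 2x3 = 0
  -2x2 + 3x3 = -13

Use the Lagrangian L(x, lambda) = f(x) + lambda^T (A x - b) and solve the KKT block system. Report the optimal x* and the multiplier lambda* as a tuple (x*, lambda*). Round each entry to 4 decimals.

Form the Lagrangian:
  L(x, lambda) = (1/2) x^T Q x + c^T x + lambda^T (A x - b)
Stationarity (grad_x L = 0): Q x + c + A^T lambda = 0.
Primal feasibility: A x = b.

This gives the KKT block system:
  [ Q   A^T ] [ x     ]   [-c ]
  [ A    0  ] [ lambda ] = [ b ]

Solving the linear system:
  x*      = (0.3769, 1.8261, -3.116)
  lambda* = (3.8773, 12.2274)
  f(x*)   = 87.8838

x* = (0.3769, 1.8261, -3.116), lambda* = (3.8773, 12.2274)


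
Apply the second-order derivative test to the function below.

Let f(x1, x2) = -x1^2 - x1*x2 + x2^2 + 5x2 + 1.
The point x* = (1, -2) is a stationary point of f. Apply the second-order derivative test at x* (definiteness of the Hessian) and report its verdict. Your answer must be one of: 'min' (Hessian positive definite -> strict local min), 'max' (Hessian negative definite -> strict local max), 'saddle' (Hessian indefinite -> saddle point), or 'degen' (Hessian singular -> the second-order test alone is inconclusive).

Compute the Hessian H = grad^2 f:
  H = [[-2, -1], [-1, 2]]
Verify stationarity: grad f(x*) = H x* + g = (0, 0).
Eigenvalues of H: -2.2361, 2.2361.
Eigenvalues have mixed signs, so H is indefinite -> x* is a saddle point.

saddle


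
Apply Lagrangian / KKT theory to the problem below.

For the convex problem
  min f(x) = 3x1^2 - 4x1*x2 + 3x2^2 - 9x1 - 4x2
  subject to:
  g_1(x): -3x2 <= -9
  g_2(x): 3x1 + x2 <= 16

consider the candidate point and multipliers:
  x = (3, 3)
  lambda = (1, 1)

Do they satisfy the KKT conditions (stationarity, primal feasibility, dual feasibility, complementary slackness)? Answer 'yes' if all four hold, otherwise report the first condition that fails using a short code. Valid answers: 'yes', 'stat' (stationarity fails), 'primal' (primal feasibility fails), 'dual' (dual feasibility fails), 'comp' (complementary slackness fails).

Gradient of f: grad f(x) = Q x + c = (-3, 2)
Constraint values g_i(x) = a_i^T x - b_i:
  g_1((3, 3)) = 0
  g_2((3, 3)) = -4
Stationarity residual: grad f(x) + sum_i lambda_i a_i = (0, 0)
  -> stationarity OK
Primal feasibility (all g_i <= 0): OK
Dual feasibility (all lambda_i >= 0): OK
Complementary slackness (lambda_i * g_i(x) = 0 for all i): FAILS

Verdict: the first failing condition is complementary_slackness -> comp.

comp


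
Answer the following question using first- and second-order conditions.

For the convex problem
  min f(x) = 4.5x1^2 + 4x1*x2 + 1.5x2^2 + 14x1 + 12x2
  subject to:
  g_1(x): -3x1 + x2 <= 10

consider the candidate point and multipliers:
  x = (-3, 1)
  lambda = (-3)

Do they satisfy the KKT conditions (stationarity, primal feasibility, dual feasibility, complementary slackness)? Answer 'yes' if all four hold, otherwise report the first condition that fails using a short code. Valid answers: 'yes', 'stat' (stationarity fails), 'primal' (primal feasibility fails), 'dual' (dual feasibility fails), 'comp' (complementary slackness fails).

Gradient of f: grad f(x) = Q x + c = (-9, 3)
Constraint values g_i(x) = a_i^T x - b_i:
  g_1((-3, 1)) = 0
Stationarity residual: grad f(x) + sum_i lambda_i a_i = (0, 0)
  -> stationarity OK
Primal feasibility (all g_i <= 0): OK
Dual feasibility (all lambda_i >= 0): FAILS
Complementary slackness (lambda_i * g_i(x) = 0 for all i): OK

Verdict: the first failing condition is dual_feasibility -> dual.

dual


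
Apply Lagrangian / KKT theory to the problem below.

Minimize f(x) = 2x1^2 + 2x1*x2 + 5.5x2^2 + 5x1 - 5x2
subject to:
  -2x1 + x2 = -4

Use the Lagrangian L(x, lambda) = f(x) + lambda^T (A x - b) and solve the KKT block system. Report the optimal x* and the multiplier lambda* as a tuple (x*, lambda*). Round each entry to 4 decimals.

Form the Lagrangian:
  L(x, lambda) = (1/2) x^T Q x + c^T x + lambda^T (A x - b)
Stationarity (grad_x L = 0): Q x + c + A^T lambda = 0.
Primal feasibility: A x = b.

This gives the KKT block system:
  [ Q   A^T ] [ x     ]   [-c ]
  [ A    0  ] [ lambda ] = [ b ]

Solving the linear system:
  x*      = (1.8036, -0.3929)
  lambda* = (5.7143)
  f(x*)   = 16.9196

x* = (1.8036, -0.3929), lambda* = (5.7143)


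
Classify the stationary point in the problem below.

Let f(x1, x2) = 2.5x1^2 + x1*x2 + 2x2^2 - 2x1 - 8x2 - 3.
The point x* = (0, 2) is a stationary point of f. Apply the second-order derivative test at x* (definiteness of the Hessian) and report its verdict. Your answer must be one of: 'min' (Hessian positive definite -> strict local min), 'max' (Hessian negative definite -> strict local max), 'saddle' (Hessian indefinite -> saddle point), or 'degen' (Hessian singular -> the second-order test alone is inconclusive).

Compute the Hessian H = grad^2 f:
  H = [[5, 1], [1, 4]]
Verify stationarity: grad f(x*) = H x* + g = (0, 0).
Eigenvalues of H: 3.382, 5.618.
Both eigenvalues > 0, so H is positive definite -> x* is a strict local min.

min


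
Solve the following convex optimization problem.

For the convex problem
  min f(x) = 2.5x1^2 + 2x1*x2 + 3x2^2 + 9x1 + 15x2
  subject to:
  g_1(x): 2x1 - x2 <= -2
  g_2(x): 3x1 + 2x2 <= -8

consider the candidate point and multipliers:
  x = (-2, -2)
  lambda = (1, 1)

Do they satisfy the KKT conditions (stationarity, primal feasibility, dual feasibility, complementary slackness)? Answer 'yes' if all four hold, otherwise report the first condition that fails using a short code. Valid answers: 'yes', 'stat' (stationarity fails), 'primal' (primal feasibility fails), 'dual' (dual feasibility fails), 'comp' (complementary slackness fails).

Gradient of f: grad f(x) = Q x + c = (-5, -1)
Constraint values g_i(x) = a_i^T x - b_i:
  g_1((-2, -2)) = 0
  g_2((-2, -2)) = -2
Stationarity residual: grad f(x) + sum_i lambda_i a_i = (0, 0)
  -> stationarity OK
Primal feasibility (all g_i <= 0): OK
Dual feasibility (all lambda_i >= 0): OK
Complementary slackness (lambda_i * g_i(x) = 0 for all i): FAILS

Verdict: the first failing condition is complementary_slackness -> comp.

comp


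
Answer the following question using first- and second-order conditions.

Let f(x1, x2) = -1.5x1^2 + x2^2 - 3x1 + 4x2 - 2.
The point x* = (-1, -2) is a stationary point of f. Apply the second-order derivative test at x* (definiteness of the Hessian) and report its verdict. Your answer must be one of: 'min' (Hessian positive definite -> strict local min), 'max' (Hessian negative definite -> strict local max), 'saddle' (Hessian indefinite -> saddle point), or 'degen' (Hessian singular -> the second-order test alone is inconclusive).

Compute the Hessian H = grad^2 f:
  H = [[-3, 0], [0, 2]]
Verify stationarity: grad f(x*) = H x* + g = (0, 0).
Eigenvalues of H: -3, 2.
Eigenvalues have mixed signs, so H is indefinite -> x* is a saddle point.

saddle


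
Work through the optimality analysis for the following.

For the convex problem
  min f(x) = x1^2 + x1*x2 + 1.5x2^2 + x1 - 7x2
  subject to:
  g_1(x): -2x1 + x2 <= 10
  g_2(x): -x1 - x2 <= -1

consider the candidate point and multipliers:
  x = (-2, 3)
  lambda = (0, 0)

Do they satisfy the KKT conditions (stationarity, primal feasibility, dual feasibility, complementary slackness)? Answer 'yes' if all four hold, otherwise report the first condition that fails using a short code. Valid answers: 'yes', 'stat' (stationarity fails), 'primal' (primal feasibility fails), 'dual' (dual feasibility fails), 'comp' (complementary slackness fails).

Gradient of f: grad f(x) = Q x + c = (0, 0)
Constraint values g_i(x) = a_i^T x - b_i:
  g_1((-2, 3)) = -3
  g_2((-2, 3)) = 0
Stationarity residual: grad f(x) + sum_i lambda_i a_i = (0, 0)
  -> stationarity OK
Primal feasibility (all g_i <= 0): OK
Dual feasibility (all lambda_i >= 0): OK
Complementary slackness (lambda_i * g_i(x) = 0 for all i): OK

Verdict: yes, KKT holds.

yes


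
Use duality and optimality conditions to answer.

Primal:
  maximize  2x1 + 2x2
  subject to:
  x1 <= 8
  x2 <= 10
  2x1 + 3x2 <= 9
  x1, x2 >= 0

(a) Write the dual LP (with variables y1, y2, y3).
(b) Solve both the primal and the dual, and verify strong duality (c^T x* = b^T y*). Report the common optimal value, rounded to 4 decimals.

The standard primal-dual pair for 'max c^T x s.t. A x <= b, x >= 0' is:
  Dual:  min b^T y  s.t.  A^T y >= c,  y >= 0.

So the dual LP is:
  minimize  8y1 + 10y2 + 9y3
  subject to:
    y1 + 2y3 >= 2
    y2 + 3y3 >= 2
    y1, y2, y3 >= 0

Solving the primal: x* = (4.5, 0).
  primal value c^T x* = 9.
Solving the dual: y* = (0, 0, 1).
  dual value b^T y* = 9.
Strong duality: c^T x* = b^T y*. Confirmed.

9


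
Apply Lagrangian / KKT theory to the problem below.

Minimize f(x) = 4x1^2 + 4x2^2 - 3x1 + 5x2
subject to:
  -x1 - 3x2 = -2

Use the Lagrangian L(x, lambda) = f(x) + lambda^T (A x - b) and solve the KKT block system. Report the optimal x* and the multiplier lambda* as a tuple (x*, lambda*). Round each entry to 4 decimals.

Form the Lagrangian:
  L(x, lambda) = (1/2) x^T Q x + c^T x + lambda^T (A x - b)
Stationarity (grad_x L = 0): Q x + c + A^T lambda = 0.
Primal feasibility: A x = b.

This gives the KKT block system:
  [ Q   A^T ] [ x     ]   [-c ]
  [ A    0  ] [ lambda ] = [ b ]

Solving the linear system:
  x*      = (0.725, 0.425)
  lambda* = (2.8)
  f(x*)   = 2.775

x* = (0.725, 0.425), lambda* = (2.8)


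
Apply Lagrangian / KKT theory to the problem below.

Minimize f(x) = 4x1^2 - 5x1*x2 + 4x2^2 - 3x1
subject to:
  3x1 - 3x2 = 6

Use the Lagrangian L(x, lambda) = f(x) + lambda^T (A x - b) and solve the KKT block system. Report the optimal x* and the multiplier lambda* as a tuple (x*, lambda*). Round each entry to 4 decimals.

Form the Lagrangian:
  L(x, lambda) = (1/2) x^T Q x + c^T x + lambda^T (A x - b)
Stationarity (grad_x L = 0): Q x + c + A^T lambda = 0.
Primal feasibility: A x = b.

This gives the KKT block system:
  [ Q   A^T ] [ x     ]   [-c ]
  [ A    0  ] [ lambda ] = [ b ]

Solving the linear system:
  x*      = (1.5, -0.5)
  lambda* = (-3.8333)
  f(x*)   = 9.25

x* = (1.5, -0.5), lambda* = (-3.8333)


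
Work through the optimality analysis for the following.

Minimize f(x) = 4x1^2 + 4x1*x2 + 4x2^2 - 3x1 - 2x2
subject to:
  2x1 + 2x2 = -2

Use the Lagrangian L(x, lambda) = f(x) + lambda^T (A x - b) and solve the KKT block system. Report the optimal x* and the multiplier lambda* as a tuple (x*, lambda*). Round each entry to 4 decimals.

Form the Lagrangian:
  L(x, lambda) = (1/2) x^T Q x + c^T x + lambda^T (A x - b)
Stationarity (grad_x L = 0): Q x + c + A^T lambda = 0.
Primal feasibility: A x = b.

This gives the KKT block system:
  [ Q   A^T ] [ x     ]   [-c ]
  [ A    0  ] [ lambda ] = [ b ]

Solving the linear system:
  x*      = (-0.375, -0.625)
  lambda* = (4.25)
  f(x*)   = 5.4375

x* = (-0.375, -0.625), lambda* = (4.25)


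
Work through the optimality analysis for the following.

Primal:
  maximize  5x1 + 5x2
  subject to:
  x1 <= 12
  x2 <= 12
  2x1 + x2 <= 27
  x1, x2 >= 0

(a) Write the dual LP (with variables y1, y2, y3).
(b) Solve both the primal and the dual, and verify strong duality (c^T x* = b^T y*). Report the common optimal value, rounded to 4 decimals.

The standard primal-dual pair for 'max c^T x s.t. A x <= b, x >= 0' is:
  Dual:  min b^T y  s.t.  A^T y >= c,  y >= 0.

So the dual LP is:
  minimize  12y1 + 12y2 + 27y3
  subject to:
    y1 + 2y3 >= 5
    y2 + y3 >= 5
    y1, y2, y3 >= 0

Solving the primal: x* = (7.5, 12).
  primal value c^T x* = 97.5.
Solving the dual: y* = (0, 2.5, 2.5).
  dual value b^T y* = 97.5.
Strong duality: c^T x* = b^T y*. Confirmed.

97.5


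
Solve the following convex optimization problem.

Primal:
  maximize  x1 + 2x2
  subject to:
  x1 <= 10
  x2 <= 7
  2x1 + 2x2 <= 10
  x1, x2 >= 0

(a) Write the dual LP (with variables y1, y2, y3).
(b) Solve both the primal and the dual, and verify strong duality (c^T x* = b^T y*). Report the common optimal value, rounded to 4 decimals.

The standard primal-dual pair for 'max c^T x s.t. A x <= b, x >= 0' is:
  Dual:  min b^T y  s.t.  A^T y >= c,  y >= 0.

So the dual LP is:
  minimize  10y1 + 7y2 + 10y3
  subject to:
    y1 + 2y3 >= 1
    y2 + 2y3 >= 2
    y1, y2, y3 >= 0

Solving the primal: x* = (0, 5).
  primal value c^T x* = 10.
Solving the dual: y* = (0, 0, 1).
  dual value b^T y* = 10.
Strong duality: c^T x* = b^T y*. Confirmed.

10


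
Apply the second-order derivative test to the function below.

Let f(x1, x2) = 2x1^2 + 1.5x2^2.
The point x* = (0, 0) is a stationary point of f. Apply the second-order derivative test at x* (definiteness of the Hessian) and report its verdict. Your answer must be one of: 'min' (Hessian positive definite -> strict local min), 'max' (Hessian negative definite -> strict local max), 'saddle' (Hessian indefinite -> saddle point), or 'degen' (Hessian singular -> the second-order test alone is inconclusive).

Compute the Hessian H = grad^2 f:
  H = [[4, 0], [0, 3]]
Verify stationarity: grad f(x*) = H x* + g = (0, 0).
Eigenvalues of H: 3, 4.
Both eigenvalues > 0, so H is positive definite -> x* is a strict local min.

min


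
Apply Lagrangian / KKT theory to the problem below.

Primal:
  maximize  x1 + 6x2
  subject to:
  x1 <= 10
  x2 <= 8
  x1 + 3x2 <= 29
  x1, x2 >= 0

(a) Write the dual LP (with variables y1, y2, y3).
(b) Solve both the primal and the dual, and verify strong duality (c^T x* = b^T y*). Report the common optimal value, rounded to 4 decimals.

The standard primal-dual pair for 'max c^T x s.t. A x <= b, x >= 0' is:
  Dual:  min b^T y  s.t.  A^T y >= c,  y >= 0.

So the dual LP is:
  minimize  10y1 + 8y2 + 29y3
  subject to:
    y1 + y3 >= 1
    y2 + 3y3 >= 6
    y1, y2, y3 >= 0

Solving the primal: x* = (5, 8).
  primal value c^T x* = 53.
Solving the dual: y* = (0, 3, 1).
  dual value b^T y* = 53.
Strong duality: c^T x* = b^T y*. Confirmed.

53


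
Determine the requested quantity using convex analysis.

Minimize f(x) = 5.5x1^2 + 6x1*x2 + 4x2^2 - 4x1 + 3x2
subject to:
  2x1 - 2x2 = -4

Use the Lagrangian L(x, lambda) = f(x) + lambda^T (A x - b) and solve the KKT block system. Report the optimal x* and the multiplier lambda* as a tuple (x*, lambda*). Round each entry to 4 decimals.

Form the Lagrangian:
  L(x, lambda) = (1/2) x^T Q x + c^T x + lambda^T (A x - b)
Stationarity (grad_x L = 0): Q x + c + A^T lambda = 0.
Primal feasibility: A x = b.

This gives the KKT block system:
  [ Q   A^T ] [ x     ]   [-c ]
  [ A    0  ] [ lambda ] = [ b ]

Solving the linear system:
  x*      = (-0.871, 1.129)
  lambda* = (3.4032)
  f(x*)   = 10.2419

x* = (-0.871, 1.129), lambda* = (3.4032)


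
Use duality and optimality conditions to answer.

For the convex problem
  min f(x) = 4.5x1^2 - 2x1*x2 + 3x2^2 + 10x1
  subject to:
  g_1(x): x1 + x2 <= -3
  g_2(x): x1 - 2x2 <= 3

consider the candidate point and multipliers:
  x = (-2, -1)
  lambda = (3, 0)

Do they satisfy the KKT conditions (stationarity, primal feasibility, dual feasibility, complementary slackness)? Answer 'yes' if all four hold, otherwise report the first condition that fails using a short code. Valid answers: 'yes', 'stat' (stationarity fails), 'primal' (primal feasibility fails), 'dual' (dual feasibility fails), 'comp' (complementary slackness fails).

Gradient of f: grad f(x) = Q x + c = (-6, -2)
Constraint values g_i(x) = a_i^T x - b_i:
  g_1((-2, -1)) = 0
  g_2((-2, -1)) = -3
Stationarity residual: grad f(x) + sum_i lambda_i a_i = (-3, 1)
  -> stationarity FAILS
Primal feasibility (all g_i <= 0): OK
Dual feasibility (all lambda_i >= 0): OK
Complementary slackness (lambda_i * g_i(x) = 0 for all i): OK

Verdict: the first failing condition is stationarity -> stat.

stat


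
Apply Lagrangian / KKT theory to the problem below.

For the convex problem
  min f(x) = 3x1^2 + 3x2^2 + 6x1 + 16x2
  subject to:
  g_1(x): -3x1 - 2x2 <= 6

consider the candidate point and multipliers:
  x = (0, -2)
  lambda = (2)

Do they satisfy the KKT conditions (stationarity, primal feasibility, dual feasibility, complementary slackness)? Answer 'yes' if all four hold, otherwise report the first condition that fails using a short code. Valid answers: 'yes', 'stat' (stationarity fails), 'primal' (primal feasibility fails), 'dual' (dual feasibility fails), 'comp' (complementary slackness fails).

Gradient of f: grad f(x) = Q x + c = (6, 4)
Constraint values g_i(x) = a_i^T x - b_i:
  g_1((0, -2)) = -2
Stationarity residual: grad f(x) + sum_i lambda_i a_i = (0, 0)
  -> stationarity OK
Primal feasibility (all g_i <= 0): OK
Dual feasibility (all lambda_i >= 0): OK
Complementary slackness (lambda_i * g_i(x) = 0 for all i): FAILS

Verdict: the first failing condition is complementary_slackness -> comp.

comp


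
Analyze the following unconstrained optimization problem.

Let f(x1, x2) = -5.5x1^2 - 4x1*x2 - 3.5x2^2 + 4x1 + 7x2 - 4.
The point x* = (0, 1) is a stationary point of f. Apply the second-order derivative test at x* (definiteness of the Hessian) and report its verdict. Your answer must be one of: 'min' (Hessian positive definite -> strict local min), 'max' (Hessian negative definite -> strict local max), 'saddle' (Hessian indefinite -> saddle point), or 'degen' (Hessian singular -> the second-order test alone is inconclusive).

Compute the Hessian H = grad^2 f:
  H = [[-11, -4], [-4, -7]]
Verify stationarity: grad f(x*) = H x* + g = (0, 0).
Eigenvalues of H: -13.4721, -4.5279.
Both eigenvalues < 0, so H is negative definite -> x* is a strict local max.

max


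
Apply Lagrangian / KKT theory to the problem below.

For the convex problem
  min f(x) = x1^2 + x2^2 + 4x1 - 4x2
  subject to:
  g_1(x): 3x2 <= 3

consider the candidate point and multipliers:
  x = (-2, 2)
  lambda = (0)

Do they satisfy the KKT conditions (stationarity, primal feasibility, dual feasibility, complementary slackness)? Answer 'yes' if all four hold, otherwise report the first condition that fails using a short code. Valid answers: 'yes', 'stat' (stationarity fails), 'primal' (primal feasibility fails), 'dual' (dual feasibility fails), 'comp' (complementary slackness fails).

Gradient of f: grad f(x) = Q x + c = (0, 0)
Constraint values g_i(x) = a_i^T x - b_i:
  g_1((-2, 2)) = 3
Stationarity residual: grad f(x) + sum_i lambda_i a_i = (0, 0)
  -> stationarity OK
Primal feasibility (all g_i <= 0): FAILS
Dual feasibility (all lambda_i >= 0): OK
Complementary slackness (lambda_i * g_i(x) = 0 for all i): OK

Verdict: the first failing condition is primal_feasibility -> primal.

primal


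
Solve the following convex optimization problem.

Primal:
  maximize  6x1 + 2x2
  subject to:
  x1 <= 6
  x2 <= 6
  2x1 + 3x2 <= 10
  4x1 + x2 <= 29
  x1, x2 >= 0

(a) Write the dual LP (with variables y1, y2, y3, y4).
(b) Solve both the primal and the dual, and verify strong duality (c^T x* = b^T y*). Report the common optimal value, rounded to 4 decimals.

The standard primal-dual pair for 'max c^T x s.t. A x <= b, x >= 0' is:
  Dual:  min b^T y  s.t.  A^T y >= c,  y >= 0.

So the dual LP is:
  minimize  6y1 + 6y2 + 10y3 + 29y4
  subject to:
    y1 + 2y3 + 4y4 >= 6
    y2 + 3y3 + y4 >= 2
    y1, y2, y3, y4 >= 0

Solving the primal: x* = (5, 0).
  primal value c^T x* = 30.
Solving the dual: y* = (0, 0, 3, 0).
  dual value b^T y* = 30.
Strong duality: c^T x* = b^T y*. Confirmed.

30


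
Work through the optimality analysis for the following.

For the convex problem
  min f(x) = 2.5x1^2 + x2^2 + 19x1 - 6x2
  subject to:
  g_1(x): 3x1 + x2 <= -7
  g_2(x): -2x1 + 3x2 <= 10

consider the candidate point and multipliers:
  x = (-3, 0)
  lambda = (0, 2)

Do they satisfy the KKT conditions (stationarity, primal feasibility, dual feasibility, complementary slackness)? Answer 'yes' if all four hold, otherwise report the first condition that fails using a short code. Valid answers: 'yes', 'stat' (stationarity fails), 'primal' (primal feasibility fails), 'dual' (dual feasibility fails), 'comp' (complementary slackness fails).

Gradient of f: grad f(x) = Q x + c = (4, -6)
Constraint values g_i(x) = a_i^T x - b_i:
  g_1((-3, 0)) = -2
  g_2((-3, 0)) = -4
Stationarity residual: grad f(x) + sum_i lambda_i a_i = (0, 0)
  -> stationarity OK
Primal feasibility (all g_i <= 0): OK
Dual feasibility (all lambda_i >= 0): OK
Complementary slackness (lambda_i * g_i(x) = 0 for all i): FAILS

Verdict: the first failing condition is complementary_slackness -> comp.

comp


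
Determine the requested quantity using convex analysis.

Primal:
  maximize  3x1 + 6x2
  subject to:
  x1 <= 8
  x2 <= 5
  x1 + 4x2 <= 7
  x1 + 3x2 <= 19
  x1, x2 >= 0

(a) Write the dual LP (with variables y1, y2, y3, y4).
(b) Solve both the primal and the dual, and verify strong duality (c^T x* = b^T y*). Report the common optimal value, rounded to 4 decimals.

The standard primal-dual pair for 'max c^T x s.t. A x <= b, x >= 0' is:
  Dual:  min b^T y  s.t.  A^T y >= c,  y >= 0.

So the dual LP is:
  minimize  8y1 + 5y2 + 7y3 + 19y4
  subject to:
    y1 + y3 + y4 >= 3
    y2 + 4y3 + 3y4 >= 6
    y1, y2, y3, y4 >= 0

Solving the primal: x* = (7, 0).
  primal value c^T x* = 21.
Solving the dual: y* = (0, 0, 3, 0).
  dual value b^T y* = 21.
Strong duality: c^T x* = b^T y*. Confirmed.

21


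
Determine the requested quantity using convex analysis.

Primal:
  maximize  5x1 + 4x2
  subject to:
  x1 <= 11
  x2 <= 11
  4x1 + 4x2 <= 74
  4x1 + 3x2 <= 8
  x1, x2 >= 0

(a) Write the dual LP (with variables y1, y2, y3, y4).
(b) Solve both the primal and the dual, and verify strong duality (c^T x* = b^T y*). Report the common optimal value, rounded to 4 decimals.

The standard primal-dual pair for 'max c^T x s.t. A x <= b, x >= 0' is:
  Dual:  min b^T y  s.t.  A^T y >= c,  y >= 0.

So the dual LP is:
  minimize  11y1 + 11y2 + 74y3 + 8y4
  subject to:
    y1 + 4y3 + 4y4 >= 5
    y2 + 4y3 + 3y4 >= 4
    y1, y2, y3, y4 >= 0

Solving the primal: x* = (0, 2.6667).
  primal value c^T x* = 10.6667.
Solving the dual: y* = (0, 0, 0, 1.3333).
  dual value b^T y* = 10.6667.
Strong duality: c^T x* = b^T y*. Confirmed.

10.6667


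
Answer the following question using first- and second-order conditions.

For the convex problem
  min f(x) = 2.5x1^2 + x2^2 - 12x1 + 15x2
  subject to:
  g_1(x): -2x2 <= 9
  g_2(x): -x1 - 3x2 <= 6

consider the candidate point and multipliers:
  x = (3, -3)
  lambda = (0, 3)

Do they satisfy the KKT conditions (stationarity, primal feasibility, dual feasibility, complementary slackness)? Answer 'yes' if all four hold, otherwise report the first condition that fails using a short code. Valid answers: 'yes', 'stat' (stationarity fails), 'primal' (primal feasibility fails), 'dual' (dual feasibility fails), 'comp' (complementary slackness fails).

Gradient of f: grad f(x) = Q x + c = (3, 9)
Constraint values g_i(x) = a_i^T x - b_i:
  g_1((3, -3)) = -3
  g_2((3, -3)) = 0
Stationarity residual: grad f(x) + sum_i lambda_i a_i = (0, 0)
  -> stationarity OK
Primal feasibility (all g_i <= 0): OK
Dual feasibility (all lambda_i >= 0): OK
Complementary slackness (lambda_i * g_i(x) = 0 for all i): OK

Verdict: yes, KKT holds.

yes


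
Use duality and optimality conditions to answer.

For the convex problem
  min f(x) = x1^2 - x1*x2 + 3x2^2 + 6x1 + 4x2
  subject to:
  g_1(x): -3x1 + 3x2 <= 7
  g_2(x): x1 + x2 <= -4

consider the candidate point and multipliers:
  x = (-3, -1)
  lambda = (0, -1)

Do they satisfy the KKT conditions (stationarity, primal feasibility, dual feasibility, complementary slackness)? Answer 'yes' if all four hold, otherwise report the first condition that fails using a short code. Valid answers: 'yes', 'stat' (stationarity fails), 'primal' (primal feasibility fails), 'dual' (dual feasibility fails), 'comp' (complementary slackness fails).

Gradient of f: grad f(x) = Q x + c = (1, 1)
Constraint values g_i(x) = a_i^T x - b_i:
  g_1((-3, -1)) = -1
  g_2((-3, -1)) = 0
Stationarity residual: grad f(x) + sum_i lambda_i a_i = (0, 0)
  -> stationarity OK
Primal feasibility (all g_i <= 0): OK
Dual feasibility (all lambda_i >= 0): FAILS
Complementary slackness (lambda_i * g_i(x) = 0 for all i): OK

Verdict: the first failing condition is dual_feasibility -> dual.

dual


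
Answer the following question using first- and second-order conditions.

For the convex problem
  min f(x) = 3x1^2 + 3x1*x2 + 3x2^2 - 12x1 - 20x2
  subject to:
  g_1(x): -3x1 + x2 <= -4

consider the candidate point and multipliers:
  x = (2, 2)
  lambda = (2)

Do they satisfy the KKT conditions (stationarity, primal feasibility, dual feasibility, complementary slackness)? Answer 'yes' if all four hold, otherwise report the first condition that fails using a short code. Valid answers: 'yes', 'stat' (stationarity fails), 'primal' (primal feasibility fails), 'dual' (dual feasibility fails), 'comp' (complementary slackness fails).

Gradient of f: grad f(x) = Q x + c = (6, -2)
Constraint values g_i(x) = a_i^T x - b_i:
  g_1((2, 2)) = 0
Stationarity residual: grad f(x) + sum_i lambda_i a_i = (0, 0)
  -> stationarity OK
Primal feasibility (all g_i <= 0): OK
Dual feasibility (all lambda_i >= 0): OK
Complementary slackness (lambda_i * g_i(x) = 0 for all i): OK

Verdict: yes, KKT holds.

yes


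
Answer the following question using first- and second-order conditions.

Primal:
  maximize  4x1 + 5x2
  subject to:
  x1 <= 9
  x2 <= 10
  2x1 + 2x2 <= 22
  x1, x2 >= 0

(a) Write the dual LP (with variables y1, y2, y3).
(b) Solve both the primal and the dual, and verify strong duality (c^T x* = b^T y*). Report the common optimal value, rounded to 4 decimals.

The standard primal-dual pair for 'max c^T x s.t. A x <= b, x >= 0' is:
  Dual:  min b^T y  s.t.  A^T y >= c,  y >= 0.

So the dual LP is:
  minimize  9y1 + 10y2 + 22y3
  subject to:
    y1 + 2y3 >= 4
    y2 + 2y3 >= 5
    y1, y2, y3 >= 0

Solving the primal: x* = (1, 10).
  primal value c^T x* = 54.
Solving the dual: y* = (0, 1, 2).
  dual value b^T y* = 54.
Strong duality: c^T x* = b^T y*. Confirmed.

54


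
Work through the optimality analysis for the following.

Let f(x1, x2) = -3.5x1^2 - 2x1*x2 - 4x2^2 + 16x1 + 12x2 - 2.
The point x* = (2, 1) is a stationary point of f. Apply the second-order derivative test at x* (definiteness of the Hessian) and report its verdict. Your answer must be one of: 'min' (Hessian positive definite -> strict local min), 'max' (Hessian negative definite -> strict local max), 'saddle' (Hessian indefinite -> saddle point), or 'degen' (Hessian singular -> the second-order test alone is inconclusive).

Compute the Hessian H = grad^2 f:
  H = [[-7, -2], [-2, -8]]
Verify stationarity: grad f(x*) = H x* + g = (0, 0).
Eigenvalues of H: -9.5616, -5.4384.
Both eigenvalues < 0, so H is negative definite -> x* is a strict local max.

max


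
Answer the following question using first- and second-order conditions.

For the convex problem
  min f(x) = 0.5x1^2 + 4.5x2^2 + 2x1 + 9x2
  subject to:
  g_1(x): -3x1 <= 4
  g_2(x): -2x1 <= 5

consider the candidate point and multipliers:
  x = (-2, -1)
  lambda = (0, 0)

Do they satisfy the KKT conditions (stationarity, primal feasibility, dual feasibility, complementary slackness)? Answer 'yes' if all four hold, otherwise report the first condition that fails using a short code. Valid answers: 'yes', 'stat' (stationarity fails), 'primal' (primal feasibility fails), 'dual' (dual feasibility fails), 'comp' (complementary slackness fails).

Gradient of f: grad f(x) = Q x + c = (0, 0)
Constraint values g_i(x) = a_i^T x - b_i:
  g_1((-2, -1)) = 2
  g_2((-2, -1)) = -1
Stationarity residual: grad f(x) + sum_i lambda_i a_i = (0, 0)
  -> stationarity OK
Primal feasibility (all g_i <= 0): FAILS
Dual feasibility (all lambda_i >= 0): OK
Complementary slackness (lambda_i * g_i(x) = 0 for all i): OK

Verdict: the first failing condition is primal_feasibility -> primal.

primal


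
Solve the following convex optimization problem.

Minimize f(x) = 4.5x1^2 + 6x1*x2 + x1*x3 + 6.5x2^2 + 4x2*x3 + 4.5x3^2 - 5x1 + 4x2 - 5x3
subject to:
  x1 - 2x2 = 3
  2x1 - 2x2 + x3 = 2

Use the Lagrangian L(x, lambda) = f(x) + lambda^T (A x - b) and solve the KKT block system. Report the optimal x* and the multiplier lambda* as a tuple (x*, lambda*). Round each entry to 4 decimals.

Form the Lagrangian:
  L(x, lambda) = (1/2) x^T Q x + c^T x + lambda^T (A x - b)
Stationarity (grad_x L = 0): Q x + c + A^T lambda = 0.
Primal feasibility: A x = b.

This gives the KKT block system:
  [ Q   A^T ] [ x     ]   [-c ]
  [ A    0  ] [ lambda ] = [ b ]

Solving the linear system:
  x*      = (0.2235, -1.3882, -1.2235)
  lambda* = (-30.1412, 21.3412)
  f(x*)   = 23.5941

x* = (0.2235, -1.3882, -1.2235), lambda* = (-30.1412, 21.3412)


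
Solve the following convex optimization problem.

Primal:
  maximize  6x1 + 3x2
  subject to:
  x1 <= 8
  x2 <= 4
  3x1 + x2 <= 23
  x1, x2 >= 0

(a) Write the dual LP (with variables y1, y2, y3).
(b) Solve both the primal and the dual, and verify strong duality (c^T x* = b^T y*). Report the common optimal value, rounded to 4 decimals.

The standard primal-dual pair for 'max c^T x s.t. A x <= b, x >= 0' is:
  Dual:  min b^T y  s.t.  A^T y >= c,  y >= 0.

So the dual LP is:
  minimize  8y1 + 4y2 + 23y3
  subject to:
    y1 + 3y3 >= 6
    y2 + y3 >= 3
    y1, y2, y3 >= 0

Solving the primal: x* = (6.3333, 4).
  primal value c^T x* = 50.
Solving the dual: y* = (0, 1, 2).
  dual value b^T y* = 50.
Strong duality: c^T x* = b^T y*. Confirmed.

50


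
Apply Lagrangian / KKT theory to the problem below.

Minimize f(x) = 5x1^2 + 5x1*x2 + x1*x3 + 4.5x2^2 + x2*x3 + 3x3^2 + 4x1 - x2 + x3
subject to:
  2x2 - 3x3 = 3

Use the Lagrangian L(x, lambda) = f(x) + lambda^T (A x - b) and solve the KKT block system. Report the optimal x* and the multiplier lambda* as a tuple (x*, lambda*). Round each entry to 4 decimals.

Form the Lagrangian:
  L(x, lambda) = (1/2) x^T Q x + c^T x + lambda^T (A x - b)
Stationarity (grad_x L = 0): Q x + c + A^T lambda = 0.
Primal feasibility: A x = b.

This gives the KKT block system:
  [ Q   A^T ] [ x     ]   [-c ]
  [ A    0  ] [ lambda ] = [ b ]

Solving the linear system:
  x*      = (-0.7072, 0.7185, -0.521)
  lambda* = (-0.7049)
  f(x*)   = -0.9767

x* = (-0.7072, 0.7185, -0.521), lambda* = (-0.7049)


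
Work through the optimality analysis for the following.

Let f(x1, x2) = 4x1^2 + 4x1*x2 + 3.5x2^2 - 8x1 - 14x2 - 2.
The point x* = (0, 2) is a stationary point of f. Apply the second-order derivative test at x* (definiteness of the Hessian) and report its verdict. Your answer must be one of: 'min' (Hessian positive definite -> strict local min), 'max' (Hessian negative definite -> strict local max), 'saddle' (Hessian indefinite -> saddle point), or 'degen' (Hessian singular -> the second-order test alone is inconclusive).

Compute the Hessian H = grad^2 f:
  H = [[8, 4], [4, 7]]
Verify stationarity: grad f(x*) = H x* + g = (0, 0).
Eigenvalues of H: 3.4689, 11.5311.
Both eigenvalues > 0, so H is positive definite -> x* is a strict local min.

min


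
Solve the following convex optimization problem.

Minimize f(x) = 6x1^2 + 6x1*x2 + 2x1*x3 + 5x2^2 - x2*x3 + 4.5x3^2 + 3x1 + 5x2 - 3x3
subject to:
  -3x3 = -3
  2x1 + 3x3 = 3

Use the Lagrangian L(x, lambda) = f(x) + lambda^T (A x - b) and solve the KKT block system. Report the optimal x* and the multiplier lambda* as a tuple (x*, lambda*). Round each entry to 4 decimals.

Form the Lagrangian:
  L(x, lambda) = (1/2) x^T Q x + c^T x + lambda^T (A x - b)
Stationarity (grad_x L = 0): Q x + c + A^T lambda = 0.
Primal feasibility: A x = b.

This gives the KKT block system:
  [ Q   A^T ] [ x     ]   [-c ]
  [ A    0  ] [ lambda ] = [ b ]

Solving the linear system:
  x*      = (0, -0.4, 1)
  lambda* = (0.8333, -1.3)
  f(x*)   = 0.7

x* = (0, -0.4, 1), lambda* = (0.8333, -1.3)


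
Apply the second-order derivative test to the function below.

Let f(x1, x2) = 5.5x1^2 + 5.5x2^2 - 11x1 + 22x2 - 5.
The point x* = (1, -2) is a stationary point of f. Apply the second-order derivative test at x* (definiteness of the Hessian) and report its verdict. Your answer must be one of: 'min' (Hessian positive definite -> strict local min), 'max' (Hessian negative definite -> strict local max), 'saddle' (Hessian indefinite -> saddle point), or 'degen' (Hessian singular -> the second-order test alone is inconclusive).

Compute the Hessian H = grad^2 f:
  H = [[11, 0], [0, 11]]
Verify stationarity: grad f(x*) = H x* + g = (0, 0).
Eigenvalues of H: 11, 11.
Both eigenvalues > 0, so H is positive definite -> x* is a strict local min.

min


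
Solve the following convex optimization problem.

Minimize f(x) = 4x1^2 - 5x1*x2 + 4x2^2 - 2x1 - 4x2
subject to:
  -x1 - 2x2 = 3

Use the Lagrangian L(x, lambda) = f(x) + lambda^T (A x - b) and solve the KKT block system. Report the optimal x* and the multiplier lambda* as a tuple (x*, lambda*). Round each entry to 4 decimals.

Form the Lagrangian:
  L(x, lambda) = (1/2) x^T Q x + c^T x + lambda^T (A x - b)
Stationarity (grad_x L = 0): Q x + c + A^T lambda = 0.
Primal feasibility: A x = b.

This gives the KKT block system:
  [ Q   A^T ] [ x     ]   [-c ]
  [ A    0  ] [ lambda ] = [ b ]

Solving the linear system:
  x*      = (-0.9, -1.05)
  lambda* = (-3.95)
  f(x*)   = 8.925

x* = (-0.9, -1.05), lambda* = (-3.95)


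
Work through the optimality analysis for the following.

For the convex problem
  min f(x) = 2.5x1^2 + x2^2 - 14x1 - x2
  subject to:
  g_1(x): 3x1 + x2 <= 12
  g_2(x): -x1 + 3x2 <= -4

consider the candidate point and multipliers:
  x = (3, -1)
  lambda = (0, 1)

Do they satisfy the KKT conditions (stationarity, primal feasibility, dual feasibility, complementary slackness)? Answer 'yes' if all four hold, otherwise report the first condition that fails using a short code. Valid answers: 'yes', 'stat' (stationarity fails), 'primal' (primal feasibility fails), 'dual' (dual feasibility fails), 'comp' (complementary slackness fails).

Gradient of f: grad f(x) = Q x + c = (1, -3)
Constraint values g_i(x) = a_i^T x - b_i:
  g_1((3, -1)) = -4
  g_2((3, -1)) = -2
Stationarity residual: grad f(x) + sum_i lambda_i a_i = (0, 0)
  -> stationarity OK
Primal feasibility (all g_i <= 0): OK
Dual feasibility (all lambda_i >= 0): OK
Complementary slackness (lambda_i * g_i(x) = 0 for all i): FAILS

Verdict: the first failing condition is complementary_slackness -> comp.

comp
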